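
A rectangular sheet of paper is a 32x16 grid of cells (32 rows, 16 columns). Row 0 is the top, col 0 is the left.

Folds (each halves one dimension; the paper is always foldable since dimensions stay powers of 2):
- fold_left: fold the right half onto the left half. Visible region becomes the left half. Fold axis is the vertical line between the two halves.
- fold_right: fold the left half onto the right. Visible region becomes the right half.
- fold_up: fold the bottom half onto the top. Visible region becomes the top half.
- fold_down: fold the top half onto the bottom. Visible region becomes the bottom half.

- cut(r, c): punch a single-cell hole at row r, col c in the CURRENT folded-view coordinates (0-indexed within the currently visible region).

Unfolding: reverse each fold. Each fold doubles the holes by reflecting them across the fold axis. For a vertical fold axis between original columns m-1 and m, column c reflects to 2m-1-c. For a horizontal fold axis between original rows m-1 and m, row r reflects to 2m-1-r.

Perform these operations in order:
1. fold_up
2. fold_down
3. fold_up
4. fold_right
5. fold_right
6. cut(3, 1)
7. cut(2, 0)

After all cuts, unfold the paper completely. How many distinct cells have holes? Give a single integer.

Op 1 fold_up: fold axis h@16; visible region now rows[0,16) x cols[0,16) = 16x16
Op 2 fold_down: fold axis h@8; visible region now rows[8,16) x cols[0,16) = 8x16
Op 3 fold_up: fold axis h@12; visible region now rows[8,12) x cols[0,16) = 4x16
Op 4 fold_right: fold axis v@8; visible region now rows[8,12) x cols[8,16) = 4x8
Op 5 fold_right: fold axis v@12; visible region now rows[8,12) x cols[12,16) = 4x4
Op 6 cut(3, 1): punch at orig (11,13); cuts so far [(11, 13)]; region rows[8,12) x cols[12,16) = 4x4
Op 7 cut(2, 0): punch at orig (10,12); cuts so far [(10, 12), (11, 13)]; region rows[8,12) x cols[12,16) = 4x4
Unfold 1 (reflect across v@12): 4 holes -> [(10, 11), (10, 12), (11, 10), (11, 13)]
Unfold 2 (reflect across v@8): 8 holes -> [(10, 3), (10, 4), (10, 11), (10, 12), (11, 2), (11, 5), (11, 10), (11, 13)]
Unfold 3 (reflect across h@12): 16 holes -> [(10, 3), (10, 4), (10, 11), (10, 12), (11, 2), (11, 5), (11, 10), (11, 13), (12, 2), (12, 5), (12, 10), (12, 13), (13, 3), (13, 4), (13, 11), (13, 12)]
Unfold 4 (reflect across h@8): 32 holes -> [(2, 3), (2, 4), (2, 11), (2, 12), (3, 2), (3, 5), (3, 10), (3, 13), (4, 2), (4, 5), (4, 10), (4, 13), (5, 3), (5, 4), (5, 11), (5, 12), (10, 3), (10, 4), (10, 11), (10, 12), (11, 2), (11, 5), (11, 10), (11, 13), (12, 2), (12, 5), (12, 10), (12, 13), (13, 3), (13, 4), (13, 11), (13, 12)]
Unfold 5 (reflect across h@16): 64 holes -> [(2, 3), (2, 4), (2, 11), (2, 12), (3, 2), (3, 5), (3, 10), (3, 13), (4, 2), (4, 5), (4, 10), (4, 13), (5, 3), (5, 4), (5, 11), (5, 12), (10, 3), (10, 4), (10, 11), (10, 12), (11, 2), (11, 5), (11, 10), (11, 13), (12, 2), (12, 5), (12, 10), (12, 13), (13, 3), (13, 4), (13, 11), (13, 12), (18, 3), (18, 4), (18, 11), (18, 12), (19, 2), (19, 5), (19, 10), (19, 13), (20, 2), (20, 5), (20, 10), (20, 13), (21, 3), (21, 4), (21, 11), (21, 12), (26, 3), (26, 4), (26, 11), (26, 12), (27, 2), (27, 5), (27, 10), (27, 13), (28, 2), (28, 5), (28, 10), (28, 13), (29, 3), (29, 4), (29, 11), (29, 12)]

Answer: 64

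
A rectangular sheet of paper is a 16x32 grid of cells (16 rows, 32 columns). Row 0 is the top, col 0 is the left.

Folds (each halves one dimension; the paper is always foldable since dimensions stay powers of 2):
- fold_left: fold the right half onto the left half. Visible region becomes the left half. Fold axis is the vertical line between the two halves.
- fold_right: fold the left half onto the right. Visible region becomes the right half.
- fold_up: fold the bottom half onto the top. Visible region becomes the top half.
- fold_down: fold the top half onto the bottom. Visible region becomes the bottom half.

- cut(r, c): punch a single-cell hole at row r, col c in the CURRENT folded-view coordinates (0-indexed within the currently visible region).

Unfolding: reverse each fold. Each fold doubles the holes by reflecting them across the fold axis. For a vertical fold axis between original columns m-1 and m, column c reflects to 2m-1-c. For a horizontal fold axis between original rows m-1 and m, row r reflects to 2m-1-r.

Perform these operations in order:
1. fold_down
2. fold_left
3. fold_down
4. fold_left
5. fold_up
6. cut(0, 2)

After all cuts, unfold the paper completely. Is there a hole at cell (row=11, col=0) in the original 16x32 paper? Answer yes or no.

Op 1 fold_down: fold axis h@8; visible region now rows[8,16) x cols[0,32) = 8x32
Op 2 fold_left: fold axis v@16; visible region now rows[8,16) x cols[0,16) = 8x16
Op 3 fold_down: fold axis h@12; visible region now rows[12,16) x cols[0,16) = 4x16
Op 4 fold_left: fold axis v@8; visible region now rows[12,16) x cols[0,8) = 4x8
Op 5 fold_up: fold axis h@14; visible region now rows[12,14) x cols[0,8) = 2x8
Op 6 cut(0, 2): punch at orig (12,2); cuts so far [(12, 2)]; region rows[12,14) x cols[0,8) = 2x8
Unfold 1 (reflect across h@14): 2 holes -> [(12, 2), (15, 2)]
Unfold 2 (reflect across v@8): 4 holes -> [(12, 2), (12, 13), (15, 2), (15, 13)]
Unfold 3 (reflect across h@12): 8 holes -> [(8, 2), (8, 13), (11, 2), (11, 13), (12, 2), (12, 13), (15, 2), (15, 13)]
Unfold 4 (reflect across v@16): 16 holes -> [(8, 2), (8, 13), (8, 18), (8, 29), (11, 2), (11, 13), (11, 18), (11, 29), (12, 2), (12, 13), (12, 18), (12, 29), (15, 2), (15, 13), (15, 18), (15, 29)]
Unfold 5 (reflect across h@8): 32 holes -> [(0, 2), (0, 13), (0, 18), (0, 29), (3, 2), (3, 13), (3, 18), (3, 29), (4, 2), (4, 13), (4, 18), (4, 29), (7, 2), (7, 13), (7, 18), (7, 29), (8, 2), (8, 13), (8, 18), (8, 29), (11, 2), (11, 13), (11, 18), (11, 29), (12, 2), (12, 13), (12, 18), (12, 29), (15, 2), (15, 13), (15, 18), (15, 29)]
Holes: [(0, 2), (0, 13), (0, 18), (0, 29), (3, 2), (3, 13), (3, 18), (3, 29), (4, 2), (4, 13), (4, 18), (4, 29), (7, 2), (7, 13), (7, 18), (7, 29), (8, 2), (8, 13), (8, 18), (8, 29), (11, 2), (11, 13), (11, 18), (11, 29), (12, 2), (12, 13), (12, 18), (12, 29), (15, 2), (15, 13), (15, 18), (15, 29)]

Answer: no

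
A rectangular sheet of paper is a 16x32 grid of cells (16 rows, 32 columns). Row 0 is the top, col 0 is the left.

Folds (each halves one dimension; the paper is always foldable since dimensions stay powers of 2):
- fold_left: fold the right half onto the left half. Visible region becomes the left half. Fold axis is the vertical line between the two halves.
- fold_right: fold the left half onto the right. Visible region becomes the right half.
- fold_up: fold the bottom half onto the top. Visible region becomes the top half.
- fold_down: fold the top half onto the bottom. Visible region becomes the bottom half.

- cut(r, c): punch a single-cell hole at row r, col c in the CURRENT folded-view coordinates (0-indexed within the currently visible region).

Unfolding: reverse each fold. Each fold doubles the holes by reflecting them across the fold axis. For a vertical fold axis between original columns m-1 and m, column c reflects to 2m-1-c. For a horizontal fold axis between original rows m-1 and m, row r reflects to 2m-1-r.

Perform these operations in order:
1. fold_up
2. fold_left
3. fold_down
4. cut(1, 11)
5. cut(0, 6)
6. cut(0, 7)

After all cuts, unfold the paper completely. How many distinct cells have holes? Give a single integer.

Answer: 24

Derivation:
Op 1 fold_up: fold axis h@8; visible region now rows[0,8) x cols[0,32) = 8x32
Op 2 fold_left: fold axis v@16; visible region now rows[0,8) x cols[0,16) = 8x16
Op 3 fold_down: fold axis h@4; visible region now rows[4,8) x cols[0,16) = 4x16
Op 4 cut(1, 11): punch at orig (5,11); cuts so far [(5, 11)]; region rows[4,8) x cols[0,16) = 4x16
Op 5 cut(0, 6): punch at orig (4,6); cuts so far [(4, 6), (5, 11)]; region rows[4,8) x cols[0,16) = 4x16
Op 6 cut(0, 7): punch at orig (4,7); cuts so far [(4, 6), (4, 7), (5, 11)]; region rows[4,8) x cols[0,16) = 4x16
Unfold 1 (reflect across h@4): 6 holes -> [(2, 11), (3, 6), (3, 7), (4, 6), (4, 7), (5, 11)]
Unfold 2 (reflect across v@16): 12 holes -> [(2, 11), (2, 20), (3, 6), (3, 7), (3, 24), (3, 25), (4, 6), (4, 7), (4, 24), (4, 25), (5, 11), (5, 20)]
Unfold 3 (reflect across h@8): 24 holes -> [(2, 11), (2, 20), (3, 6), (3, 7), (3, 24), (3, 25), (4, 6), (4, 7), (4, 24), (4, 25), (5, 11), (5, 20), (10, 11), (10, 20), (11, 6), (11, 7), (11, 24), (11, 25), (12, 6), (12, 7), (12, 24), (12, 25), (13, 11), (13, 20)]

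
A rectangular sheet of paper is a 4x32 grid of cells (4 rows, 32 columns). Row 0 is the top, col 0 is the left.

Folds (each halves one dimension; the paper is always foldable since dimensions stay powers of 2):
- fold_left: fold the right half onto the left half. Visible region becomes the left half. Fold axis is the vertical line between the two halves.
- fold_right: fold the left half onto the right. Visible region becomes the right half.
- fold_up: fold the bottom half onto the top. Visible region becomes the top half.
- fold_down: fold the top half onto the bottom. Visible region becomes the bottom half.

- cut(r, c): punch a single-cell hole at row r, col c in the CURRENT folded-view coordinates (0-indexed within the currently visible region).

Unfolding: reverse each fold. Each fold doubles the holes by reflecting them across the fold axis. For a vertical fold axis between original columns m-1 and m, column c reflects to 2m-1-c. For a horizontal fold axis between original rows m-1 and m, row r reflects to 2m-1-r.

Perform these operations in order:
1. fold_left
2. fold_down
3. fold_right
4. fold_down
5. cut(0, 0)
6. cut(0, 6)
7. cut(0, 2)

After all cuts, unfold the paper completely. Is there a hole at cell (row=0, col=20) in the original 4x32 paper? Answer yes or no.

Answer: no

Derivation:
Op 1 fold_left: fold axis v@16; visible region now rows[0,4) x cols[0,16) = 4x16
Op 2 fold_down: fold axis h@2; visible region now rows[2,4) x cols[0,16) = 2x16
Op 3 fold_right: fold axis v@8; visible region now rows[2,4) x cols[8,16) = 2x8
Op 4 fold_down: fold axis h@3; visible region now rows[3,4) x cols[8,16) = 1x8
Op 5 cut(0, 0): punch at orig (3,8); cuts so far [(3, 8)]; region rows[3,4) x cols[8,16) = 1x8
Op 6 cut(0, 6): punch at orig (3,14); cuts so far [(3, 8), (3, 14)]; region rows[3,4) x cols[8,16) = 1x8
Op 7 cut(0, 2): punch at orig (3,10); cuts so far [(3, 8), (3, 10), (3, 14)]; region rows[3,4) x cols[8,16) = 1x8
Unfold 1 (reflect across h@3): 6 holes -> [(2, 8), (2, 10), (2, 14), (3, 8), (3, 10), (3, 14)]
Unfold 2 (reflect across v@8): 12 holes -> [(2, 1), (2, 5), (2, 7), (2, 8), (2, 10), (2, 14), (3, 1), (3, 5), (3, 7), (3, 8), (3, 10), (3, 14)]
Unfold 3 (reflect across h@2): 24 holes -> [(0, 1), (0, 5), (0, 7), (0, 8), (0, 10), (0, 14), (1, 1), (1, 5), (1, 7), (1, 8), (1, 10), (1, 14), (2, 1), (2, 5), (2, 7), (2, 8), (2, 10), (2, 14), (3, 1), (3, 5), (3, 7), (3, 8), (3, 10), (3, 14)]
Unfold 4 (reflect across v@16): 48 holes -> [(0, 1), (0, 5), (0, 7), (0, 8), (0, 10), (0, 14), (0, 17), (0, 21), (0, 23), (0, 24), (0, 26), (0, 30), (1, 1), (1, 5), (1, 7), (1, 8), (1, 10), (1, 14), (1, 17), (1, 21), (1, 23), (1, 24), (1, 26), (1, 30), (2, 1), (2, 5), (2, 7), (2, 8), (2, 10), (2, 14), (2, 17), (2, 21), (2, 23), (2, 24), (2, 26), (2, 30), (3, 1), (3, 5), (3, 7), (3, 8), (3, 10), (3, 14), (3, 17), (3, 21), (3, 23), (3, 24), (3, 26), (3, 30)]
Holes: [(0, 1), (0, 5), (0, 7), (0, 8), (0, 10), (0, 14), (0, 17), (0, 21), (0, 23), (0, 24), (0, 26), (0, 30), (1, 1), (1, 5), (1, 7), (1, 8), (1, 10), (1, 14), (1, 17), (1, 21), (1, 23), (1, 24), (1, 26), (1, 30), (2, 1), (2, 5), (2, 7), (2, 8), (2, 10), (2, 14), (2, 17), (2, 21), (2, 23), (2, 24), (2, 26), (2, 30), (3, 1), (3, 5), (3, 7), (3, 8), (3, 10), (3, 14), (3, 17), (3, 21), (3, 23), (3, 24), (3, 26), (3, 30)]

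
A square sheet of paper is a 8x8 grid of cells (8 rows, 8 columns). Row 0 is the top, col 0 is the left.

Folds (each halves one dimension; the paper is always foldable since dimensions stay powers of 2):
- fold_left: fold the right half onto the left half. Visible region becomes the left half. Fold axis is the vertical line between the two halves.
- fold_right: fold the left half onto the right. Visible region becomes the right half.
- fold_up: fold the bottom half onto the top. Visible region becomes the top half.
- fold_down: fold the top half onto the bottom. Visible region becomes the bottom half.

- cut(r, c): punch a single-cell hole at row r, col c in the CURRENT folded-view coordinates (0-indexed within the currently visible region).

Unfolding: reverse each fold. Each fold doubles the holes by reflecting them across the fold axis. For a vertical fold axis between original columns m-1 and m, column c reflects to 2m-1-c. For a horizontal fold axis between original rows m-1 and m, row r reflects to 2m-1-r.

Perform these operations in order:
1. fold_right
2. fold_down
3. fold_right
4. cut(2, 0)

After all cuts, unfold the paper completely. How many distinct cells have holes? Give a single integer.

Answer: 8

Derivation:
Op 1 fold_right: fold axis v@4; visible region now rows[0,8) x cols[4,8) = 8x4
Op 2 fold_down: fold axis h@4; visible region now rows[4,8) x cols[4,8) = 4x4
Op 3 fold_right: fold axis v@6; visible region now rows[4,8) x cols[6,8) = 4x2
Op 4 cut(2, 0): punch at orig (6,6); cuts so far [(6, 6)]; region rows[4,8) x cols[6,8) = 4x2
Unfold 1 (reflect across v@6): 2 holes -> [(6, 5), (6, 6)]
Unfold 2 (reflect across h@4): 4 holes -> [(1, 5), (1, 6), (6, 5), (6, 6)]
Unfold 3 (reflect across v@4): 8 holes -> [(1, 1), (1, 2), (1, 5), (1, 6), (6, 1), (6, 2), (6, 5), (6, 6)]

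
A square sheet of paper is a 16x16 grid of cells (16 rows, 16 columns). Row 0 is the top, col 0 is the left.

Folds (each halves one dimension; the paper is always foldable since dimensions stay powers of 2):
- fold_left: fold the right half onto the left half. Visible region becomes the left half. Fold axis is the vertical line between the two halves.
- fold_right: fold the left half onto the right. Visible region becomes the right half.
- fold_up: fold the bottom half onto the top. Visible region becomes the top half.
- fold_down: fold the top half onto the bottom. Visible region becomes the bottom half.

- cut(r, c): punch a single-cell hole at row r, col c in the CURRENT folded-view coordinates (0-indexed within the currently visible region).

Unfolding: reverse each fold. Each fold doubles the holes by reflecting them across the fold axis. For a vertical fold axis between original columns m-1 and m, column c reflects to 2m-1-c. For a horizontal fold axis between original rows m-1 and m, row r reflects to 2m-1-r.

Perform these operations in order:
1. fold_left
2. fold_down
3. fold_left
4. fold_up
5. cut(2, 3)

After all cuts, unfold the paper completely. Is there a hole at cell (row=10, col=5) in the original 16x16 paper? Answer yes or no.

Answer: no

Derivation:
Op 1 fold_left: fold axis v@8; visible region now rows[0,16) x cols[0,8) = 16x8
Op 2 fold_down: fold axis h@8; visible region now rows[8,16) x cols[0,8) = 8x8
Op 3 fold_left: fold axis v@4; visible region now rows[8,16) x cols[0,4) = 8x4
Op 4 fold_up: fold axis h@12; visible region now rows[8,12) x cols[0,4) = 4x4
Op 5 cut(2, 3): punch at orig (10,3); cuts so far [(10, 3)]; region rows[8,12) x cols[0,4) = 4x4
Unfold 1 (reflect across h@12): 2 holes -> [(10, 3), (13, 3)]
Unfold 2 (reflect across v@4): 4 holes -> [(10, 3), (10, 4), (13, 3), (13, 4)]
Unfold 3 (reflect across h@8): 8 holes -> [(2, 3), (2, 4), (5, 3), (5, 4), (10, 3), (10, 4), (13, 3), (13, 4)]
Unfold 4 (reflect across v@8): 16 holes -> [(2, 3), (2, 4), (2, 11), (2, 12), (5, 3), (5, 4), (5, 11), (5, 12), (10, 3), (10, 4), (10, 11), (10, 12), (13, 3), (13, 4), (13, 11), (13, 12)]
Holes: [(2, 3), (2, 4), (2, 11), (2, 12), (5, 3), (5, 4), (5, 11), (5, 12), (10, 3), (10, 4), (10, 11), (10, 12), (13, 3), (13, 4), (13, 11), (13, 12)]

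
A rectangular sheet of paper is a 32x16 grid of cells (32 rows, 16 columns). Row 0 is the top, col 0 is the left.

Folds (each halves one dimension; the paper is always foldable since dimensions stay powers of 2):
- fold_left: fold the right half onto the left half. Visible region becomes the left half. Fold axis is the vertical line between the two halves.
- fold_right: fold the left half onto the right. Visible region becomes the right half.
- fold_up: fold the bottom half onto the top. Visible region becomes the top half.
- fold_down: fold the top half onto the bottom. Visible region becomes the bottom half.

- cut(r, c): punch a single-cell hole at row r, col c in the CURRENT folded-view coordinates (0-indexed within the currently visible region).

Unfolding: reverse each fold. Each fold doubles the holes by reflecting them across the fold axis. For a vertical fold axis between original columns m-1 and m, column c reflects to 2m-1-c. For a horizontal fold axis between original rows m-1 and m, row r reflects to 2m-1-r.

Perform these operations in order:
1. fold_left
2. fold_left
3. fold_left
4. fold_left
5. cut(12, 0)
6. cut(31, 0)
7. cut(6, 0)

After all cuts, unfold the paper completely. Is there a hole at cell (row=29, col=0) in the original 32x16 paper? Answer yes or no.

Op 1 fold_left: fold axis v@8; visible region now rows[0,32) x cols[0,8) = 32x8
Op 2 fold_left: fold axis v@4; visible region now rows[0,32) x cols[0,4) = 32x4
Op 3 fold_left: fold axis v@2; visible region now rows[0,32) x cols[0,2) = 32x2
Op 4 fold_left: fold axis v@1; visible region now rows[0,32) x cols[0,1) = 32x1
Op 5 cut(12, 0): punch at orig (12,0); cuts so far [(12, 0)]; region rows[0,32) x cols[0,1) = 32x1
Op 6 cut(31, 0): punch at orig (31,0); cuts so far [(12, 0), (31, 0)]; region rows[0,32) x cols[0,1) = 32x1
Op 7 cut(6, 0): punch at orig (6,0); cuts so far [(6, 0), (12, 0), (31, 0)]; region rows[0,32) x cols[0,1) = 32x1
Unfold 1 (reflect across v@1): 6 holes -> [(6, 0), (6, 1), (12, 0), (12, 1), (31, 0), (31, 1)]
Unfold 2 (reflect across v@2): 12 holes -> [(6, 0), (6, 1), (6, 2), (6, 3), (12, 0), (12, 1), (12, 2), (12, 3), (31, 0), (31, 1), (31, 2), (31, 3)]
Unfold 3 (reflect across v@4): 24 holes -> [(6, 0), (6, 1), (6, 2), (6, 3), (6, 4), (6, 5), (6, 6), (6, 7), (12, 0), (12, 1), (12, 2), (12, 3), (12, 4), (12, 5), (12, 6), (12, 7), (31, 0), (31, 1), (31, 2), (31, 3), (31, 4), (31, 5), (31, 6), (31, 7)]
Unfold 4 (reflect across v@8): 48 holes -> [(6, 0), (6, 1), (6, 2), (6, 3), (6, 4), (6, 5), (6, 6), (6, 7), (6, 8), (6, 9), (6, 10), (6, 11), (6, 12), (6, 13), (6, 14), (6, 15), (12, 0), (12, 1), (12, 2), (12, 3), (12, 4), (12, 5), (12, 6), (12, 7), (12, 8), (12, 9), (12, 10), (12, 11), (12, 12), (12, 13), (12, 14), (12, 15), (31, 0), (31, 1), (31, 2), (31, 3), (31, 4), (31, 5), (31, 6), (31, 7), (31, 8), (31, 9), (31, 10), (31, 11), (31, 12), (31, 13), (31, 14), (31, 15)]
Holes: [(6, 0), (6, 1), (6, 2), (6, 3), (6, 4), (6, 5), (6, 6), (6, 7), (6, 8), (6, 9), (6, 10), (6, 11), (6, 12), (6, 13), (6, 14), (6, 15), (12, 0), (12, 1), (12, 2), (12, 3), (12, 4), (12, 5), (12, 6), (12, 7), (12, 8), (12, 9), (12, 10), (12, 11), (12, 12), (12, 13), (12, 14), (12, 15), (31, 0), (31, 1), (31, 2), (31, 3), (31, 4), (31, 5), (31, 6), (31, 7), (31, 8), (31, 9), (31, 10), (31, 11), (31, 12), (31, 13), (31, 14), (31, 15)]

Answer: no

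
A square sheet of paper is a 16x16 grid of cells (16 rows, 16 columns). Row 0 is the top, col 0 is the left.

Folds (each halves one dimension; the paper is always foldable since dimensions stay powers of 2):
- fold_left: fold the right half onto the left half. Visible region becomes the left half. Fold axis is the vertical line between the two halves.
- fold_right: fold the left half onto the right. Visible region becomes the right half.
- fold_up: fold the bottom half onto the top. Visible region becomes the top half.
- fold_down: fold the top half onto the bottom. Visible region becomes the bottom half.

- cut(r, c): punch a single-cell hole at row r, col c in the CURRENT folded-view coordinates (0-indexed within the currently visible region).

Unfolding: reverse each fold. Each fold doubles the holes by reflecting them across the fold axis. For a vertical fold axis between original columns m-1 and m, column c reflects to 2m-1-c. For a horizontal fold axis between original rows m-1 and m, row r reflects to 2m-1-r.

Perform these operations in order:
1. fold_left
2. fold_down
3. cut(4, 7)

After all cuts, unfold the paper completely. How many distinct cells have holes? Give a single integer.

Op 1 fold_left: fold axis v@8; visible region now rows[0,16) x cols[0,8) = 16x8
Op 2 fold_down: fold axis h@8; visible region now rows[8,16) x cols[0,8) = 8x8
Op 3 cut(4, 7): punch at orig (12,7); cuts so far [(12, 7)]; region rows[8,16) x cols[0,8) = 8x8
Unfold 1 (reflect across h@8): 2 holes -> [(3, 7), (12, 7)]
Unfold 2 (reflect across v@8): 4 holes -> [(3, 7), (3, 8), (12, 7), (12, 8)]

Answer: 4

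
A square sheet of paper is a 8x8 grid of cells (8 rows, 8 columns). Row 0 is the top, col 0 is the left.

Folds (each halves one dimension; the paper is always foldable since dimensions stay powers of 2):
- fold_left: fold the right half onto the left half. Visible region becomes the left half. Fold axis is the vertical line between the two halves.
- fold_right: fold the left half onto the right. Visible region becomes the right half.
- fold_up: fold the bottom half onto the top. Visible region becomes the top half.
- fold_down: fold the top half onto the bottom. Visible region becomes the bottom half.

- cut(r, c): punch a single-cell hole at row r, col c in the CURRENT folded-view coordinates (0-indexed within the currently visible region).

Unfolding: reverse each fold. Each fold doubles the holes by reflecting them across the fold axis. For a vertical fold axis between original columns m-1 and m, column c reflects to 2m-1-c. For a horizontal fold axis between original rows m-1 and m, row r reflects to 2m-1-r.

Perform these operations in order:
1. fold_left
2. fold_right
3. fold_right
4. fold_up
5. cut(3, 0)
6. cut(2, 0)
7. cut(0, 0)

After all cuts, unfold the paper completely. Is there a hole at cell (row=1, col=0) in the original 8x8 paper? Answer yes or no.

Op 1 fold_left: fold axis v@4; visible region now rows[0,8) x cols[0,4) = 8x4
Op 2 fold_right: fold axis v@2; visible region now rows[0,8) x cols[2,4) = 8x2
Op 3 fold_right: fold axis v@3; visible region now rows[0,8) x cols[3,4) = 8x1
Op 4 fold_up: fold axis h@4; visible region now rows[0,4) x cols[3,4) = 4x1
Op 5 cut(3, 0): punch at orig (3,3); cuts so far [(3, 3)]; region rows[0,4) x cols[3,4) = 4x1
Op 6 cut(2, 0): punch at orig (2,3); cuts so far [(2, 3), (3, 3)]; region rows[0,4) x cols[3,4) = 4x1
Op 7 cut(0, 0): punch at orig (0,3); cuts so far [(0, 3), (2, 3), (3, 3)]; region rows[0,4) x cols[3,4) = 4x1
Unfold 1 (reflect across h@4): 6 holes -> [(0, 3), (2, 3), (3, 3), (4, 3), (5, 3), (7, 3)]
Unfold 2 (reflect across v@3): 12 holes -> [(0, 2), (0, 3), (2, 2), (2, 3), (3, 2), (3, 3), (4, 2), (4, 3), (5, 2), (5, 3), (7, 2), (7, 3)]
Unfold 3 (reflect across v@2): 24 holes -> [(0, 0), (0, 1), (0, 2), (0, 3), (2, 0), (2, 1), (2, 2), (2, 3), (3, 0), (3, 1), (3, 2), (3, 3), (4, 0), (4, 1), (4, 2), (4, 3), (5, 0), (5, 1), (5, 2), (5, 3), (7, 0), (7, 1), (7, 2), (7, 3)]
Unfold 4 (reflect across v@4): 48 holes -> [(0, 0), (0, 1), (0, 2), (0, 3), (0, 4), (0, 5), (0, 6), (0, 7), (2, 0), (2, 1), (2, 2), (2, 3), (2, 4), (2, 5), (2, 6), (2, 7), (3, 0), (3, 1), (3, 2), (3, 3), (3, 4), (3, 5), (3, 6), (3, 7), (4, 0), (4, 1), (4, 2), (4, 3), (4, 4), (4, 5), (4, 6), (4, 7), (5, 0), (5, 1), (5, 2), (5, 3), (5, 4), (5, 5), (5, 6), (5, 7), (7, 0), (7, 1), (7, 2), (7, 3), (7, 4), (7, 5), (7, 6), (7, 7)]
Holes: [(0, 0), (0, 1), (0, 2), (0, 3), (0, 4), (0, 5), (0, 6), (0, 7), (2, 0), (2, 1), (2, 2), (2, 3), (2, 4), (2, 5), (2, 6), (2, 7), (3, 0), (3, 1), (3, 2), (3, 3), (3, 4), (3, 5), (3, 6), (3, 7), (4, 0), (4, 1), (4, 2), (4, 3), (4, 4), (4, 5), (4, 6), (4, 7), (5, 0), (5, 1), (5, 2), (5, 3), (5, 4), (5, 5), (5, 6), (5, 7), (7, 0), (7, 1), (7, 2), (7, 3), (7, 4), (7, 5), (7, 6), (7, 7)]

Answer: no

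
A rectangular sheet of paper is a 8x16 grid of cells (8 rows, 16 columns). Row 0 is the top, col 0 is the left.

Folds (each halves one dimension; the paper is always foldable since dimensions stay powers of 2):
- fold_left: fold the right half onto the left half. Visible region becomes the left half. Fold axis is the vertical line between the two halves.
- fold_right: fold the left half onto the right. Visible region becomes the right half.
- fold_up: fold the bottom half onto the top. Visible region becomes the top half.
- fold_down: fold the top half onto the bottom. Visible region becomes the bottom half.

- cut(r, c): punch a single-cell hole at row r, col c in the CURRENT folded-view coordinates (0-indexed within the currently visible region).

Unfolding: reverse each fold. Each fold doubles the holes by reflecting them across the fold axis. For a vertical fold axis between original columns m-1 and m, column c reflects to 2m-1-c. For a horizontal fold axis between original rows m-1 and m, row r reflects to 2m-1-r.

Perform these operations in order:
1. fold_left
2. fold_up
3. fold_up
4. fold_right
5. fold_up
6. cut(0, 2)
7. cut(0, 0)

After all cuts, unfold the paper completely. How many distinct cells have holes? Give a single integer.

Answer: 64

Derivation:
Op 1 fold_left: fold axis v@8; visible region now rows[0,8) x cols[0,8) = 8x8
Op 2 fold_up: fold axis h@4; visible region now rows[0,4) x cols[0,8) = 4x8
Op 3 fold_up: fold axis h@2; visible region now rows[0,2) x cols[0,8) = 2x8
Op 4 fold_right: fold axis v@4; visible region now rows[0,2) x cols[4,8) = 2x4
Op 5 fold_up: fold axis h@1; visible region now rows[0,1) x cols[4,8) = 1x4
Op 6 cut(0, 2): punch at orig (0,6); cuts so far [(0, 6)]; region rows[0,1) x cols[4,8) = 1x4
Op 7 cut(0, 0): punch at orig (0,4); cuts so far [(0, 4), (0, 6)]; region rows[0,1) x cols[4,8) = 1x4
Unfold 1 (reflect across h@1): 4 holes -> [(0, 4), (0, 6), (1, 4), (1, 6)]
Unfold 2 (reflect across v@4): 8 holes -> [(0, 1), (0, 3), (0, 4), (0, 6), (1, 1), (1, 3), (1, 4), (1, 6)]
Unfold 3 (reflect across h@2): 16 holes -> [(0, 1), (0, 3), (0, 4), (0, 6), (1, 1), (1, 3), (1, 4), (1, 6), (2, 1), (2, 3), (2, 4), (2, 6), (3, 1), (3, 3), (3, 4), (3, 6)]
Unfold 4 (reflect across h@4): 32 holes -> [(0, 1), (0, 3), (0, 4), (0, 6), (1, 1), (1, 3), (1, 4), (1, 6), (2, 1), (2, 3), (2, 4), (2, 6), (3, 1), (3, 3), (3, 4), (3, 6), (4, 1), (4, 3), (4, 4), (4, 6), (5, 1), (5, 3), (5, 4), (5, 6), (6, 1), (6, 3), (6, 4), (6, 6), (7, 1), (7, 3), (7, 4), (7, 6)]
Unfold 5 (reflect across v@8): 64 holes -> [(0, 1), (0, 3), (0, 4), (0, 6), (0, 9), (0, 11), (0, 12), (0, 14), (1, 1), (1, 3), (1, 4), (1, 6), (1, 9), (1, 11), (1, 12), (1, 14), (2, 1), (2, 3), (2, 4), (2, 6), (2, 9), (2, 11), (2, 12), (2, 14), (3, 1), (3, 3), (3, 4), (3, 6), (3, 9), (3, 11), (3, 12), (3, 14), (4, 1), (4, 3), (4, 4), (4, 6), (4, 9), (4, 11), (4, 12), (4, 14), (5, 1), (5, 3), (5, 4), (5, 6), (5, 9), (5, 11), (5, 12), (5, 14), (6, 1), (6, 3), (6, 4), (6, 6), (6, 9), (6, 11), (6, 12), (6, 14), (7, 1), (7, 3), (7, 4), (7, 6), (7, 9), (7, 11), (7, 12), (7, 14)]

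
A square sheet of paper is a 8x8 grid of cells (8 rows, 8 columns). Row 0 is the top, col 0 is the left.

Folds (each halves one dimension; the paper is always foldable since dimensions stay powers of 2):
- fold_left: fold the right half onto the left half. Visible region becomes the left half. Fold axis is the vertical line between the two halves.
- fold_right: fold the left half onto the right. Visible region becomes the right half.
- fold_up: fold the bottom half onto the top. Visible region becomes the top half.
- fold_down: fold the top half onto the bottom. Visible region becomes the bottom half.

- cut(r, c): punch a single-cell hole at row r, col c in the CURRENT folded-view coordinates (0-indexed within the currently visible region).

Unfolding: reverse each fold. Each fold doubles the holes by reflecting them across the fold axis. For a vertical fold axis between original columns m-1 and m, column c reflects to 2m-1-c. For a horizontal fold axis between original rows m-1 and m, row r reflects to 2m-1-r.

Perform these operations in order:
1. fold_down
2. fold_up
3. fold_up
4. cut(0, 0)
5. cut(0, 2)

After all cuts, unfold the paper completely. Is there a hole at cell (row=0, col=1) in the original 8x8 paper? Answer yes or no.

Op 1 fold_down: fold axis h@4; visible region now rows[4,8) x cols[0,8) = 4x8
Op 2 fold_up: fold axis h@6; visible region now rows[4,6) x cols[0,8) = 2x8
Op 3 fold_up: fold axis h@5; visible region now rows[4,5) x cols[0,8) = 1x8
Op 4 cut(0, 0): punch at orig (4,0); cuts so far [(4, 0)]; region rows[4,5) x cols[0,8) = 1x8
Op 5 cut(0, 2): punch at orig (4,2); cuts so far [(4, 0), (4, 2)]; region rows[4,5) x cols[0,8) = 1x8
Unfold 1 (reflect across h@5): 4 holes -> [(4, 0), (4, 2), (5, 0), (5, 2)]
Unfold 2 (reflect across h@6): 8 holes -> [(4, 0), (4, 2), (5, 0), (5, 2), (6, 0), (6, 2), (7, 0), (7, 2)]
Unfold 3 (reflect across h@4): 16 holes -> [(0, 0), (0, 2), (1, 0), (1, 2), (2, 0), (2, 2), (3, 0), (3, 2), (4, 0), (4, 2), (5, 0), (5, 2), (6, 0), (6, 2), (7, 0), (7, 2)]
Holes: [(0, 0), (0, 2), (1, 0), (1, 2), (2, 0), (2, 2), (3, 0), (3, 2), (4, 0), (4, 2), (5, 0), (5, 2), (6, 0), (6, 2), (7, 0), (7, 2)]

Answer: no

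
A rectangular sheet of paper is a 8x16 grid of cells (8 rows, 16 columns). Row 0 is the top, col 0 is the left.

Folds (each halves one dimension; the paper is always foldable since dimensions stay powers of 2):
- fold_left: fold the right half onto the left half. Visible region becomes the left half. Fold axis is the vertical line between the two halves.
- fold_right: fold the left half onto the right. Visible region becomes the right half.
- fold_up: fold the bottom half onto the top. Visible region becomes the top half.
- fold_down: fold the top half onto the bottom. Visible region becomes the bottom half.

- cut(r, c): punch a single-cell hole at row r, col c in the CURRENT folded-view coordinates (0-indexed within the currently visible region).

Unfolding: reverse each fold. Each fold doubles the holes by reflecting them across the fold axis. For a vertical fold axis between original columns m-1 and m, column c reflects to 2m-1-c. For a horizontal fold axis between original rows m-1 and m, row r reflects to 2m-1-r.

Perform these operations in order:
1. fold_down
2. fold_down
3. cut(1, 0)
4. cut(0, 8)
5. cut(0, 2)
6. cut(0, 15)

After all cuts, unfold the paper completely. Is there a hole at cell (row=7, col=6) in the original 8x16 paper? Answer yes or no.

Answer: no

Derivation:
Op 1 fold_down: fold axis h@4; visible region now rows[4,8) x cols[0,16) = 4x16
Op 2 fold_down: fold axis h@6; visible region now rows[6,8) x cols[0,16) = 2x16
Op 3 cut(1, 0): punch at orig (7,0); cuts so far [(7, 0)]; region rows[6,8) x cols[0,16) = 2x16
Op 4 cut(0, 8): punch at orig (6,8); cuts so far [(6, 8), (7, 0)]; region rows[6,8) x cols[0,16) = 2x16
Op 5 cut(0, 2): punch at orig (6,2); cuts so far [(6, 2), (6, 8), (7, 0)]; region rows[6,8) x cols[0,16) = 2x16
Op 6 cut(0, 15): punch at orig (6,15); cuts so far [(6, 2), (6, 8), (6, 15), (7, 0)]; region rows[6,8) x cols[0,16) = 2x16
Unfold 1 (reflect across h@6): 8 holes -> [(4, 0), (5, 2), (5, 8), (5, 15), (6, 2), (6, 8), (6, 15), (7, 0)]
Unfold 2 (reflect across h@4): 16 holes -> [(0, 0), (1, 2), (1, 8), (1, 15), (2, 2), (2, 8), (2, 15), (3, 0), (4, 0), (5, 2), (5, 8), (5, 15), (6, 2), (6, 8), (6, 15), (7, 0)]
Holes: [(0, 0), (1, 2), (1, 8), (1, 15), (2, 2), (2, 8), (2, 15), (3, 0), (4, 0), (5, 2), (5, 8), (5, 15), (6, 2), (6, 8), (6, 15), (7, 0)]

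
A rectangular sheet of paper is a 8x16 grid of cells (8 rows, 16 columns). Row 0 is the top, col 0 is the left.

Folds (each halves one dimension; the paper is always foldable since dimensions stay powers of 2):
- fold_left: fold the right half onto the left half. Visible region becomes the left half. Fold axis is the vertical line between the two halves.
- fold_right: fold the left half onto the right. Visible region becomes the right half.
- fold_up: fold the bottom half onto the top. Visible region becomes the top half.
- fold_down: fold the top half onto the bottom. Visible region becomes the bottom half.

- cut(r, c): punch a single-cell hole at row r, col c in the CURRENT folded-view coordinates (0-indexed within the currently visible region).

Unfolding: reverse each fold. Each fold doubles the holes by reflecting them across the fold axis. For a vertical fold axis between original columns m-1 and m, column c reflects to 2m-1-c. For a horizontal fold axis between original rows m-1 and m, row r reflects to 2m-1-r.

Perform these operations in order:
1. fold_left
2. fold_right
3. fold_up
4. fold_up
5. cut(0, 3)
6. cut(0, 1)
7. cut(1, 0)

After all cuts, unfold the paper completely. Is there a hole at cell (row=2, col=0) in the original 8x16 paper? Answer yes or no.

Answer: no

Derivation:
Op 1 fold_left: fold axis v@8; visible region now rows[0,8) x cols[0,8) = 8x8
Op 2 fold_right: fold axis v@4; visible region now rows[0,8) x cols[4,8) = 8x4
Op 3 fold_up: fold axis h@4; visible region now rows[0,4) x cols[4,8) = 4x4
Op 4 fold_up: fold axis h@2; visible region now rows[0,2) x cols[4,8) = 2x4
Op 5 cut(0, 3): punch at orig (0,7); cuts so far [(0, 7)]; region rows[0,2) x cols[4,8) = 2x4
Op 6 cut(0, 1): punch at orig (0,5); cuts so far [(0, 5), (0, 7)]; region rows[0,2) x cols[4,8) = 2x4
Op 7 cut(1, 0): punch at orig (1,4); cuts so far [(0, 5), (0, 7), (1, 4)]; region rows[0,2) x cols[4,8) = 2x4
Unfold 1 (reflect across h@2): 6 holes -> [(0, 5), (0, 7), (1, 4), (2, 4), (3, 5), (3, 7)]
Unfold 2 (reflect across h@4): 12 holes -> [(0, 5), (0, 7), (1, 4), (2, 4), (3, 5), (3, 7), (4, 5), (4, 7), (5, 4), (6, 4), (7, 5), (7, 7)]
Unfold 3 (reflect across v@4): 24 holes -> [(0, 0), (0, 2), (0, 5), (0, 7), (1, 3), (1, 4), (2, 3), (2, 4), (3, 0), (3, 2), (3, 5), (3, 7), (4, 0), (4, 2), (4, 5), (4, 7), (5, 3), (5, 4), (6, 3), (6, 4), (7, 0), (7, 2), (7, 5), (7, 7)]
Unfold 4 (reflect across v@8): 48 holes -> [(0, 0), (0, 2), (0, 5), (0, 7), (0, 8), (0, 10), (0, 13), (0, 15), (1, 3), (1, 4), (1, 11), (1, 12), (2, 3), (2, 4), (2, 11), (2, 12), (3, 0), (3, 2), (3, 5), (3, 7), (3, 8), (3, 10), (3, 13), (3, 15), (4, 0), (4, 2), (4, 5), (4, 7), (4, 8), (4, 10), (4, 13), (4, 15), (5, 3), (5, 4), (5, 11), (5, 12), (6, 3), (6, 4), (6, 11), (6, 12), (7, 0), (7, 2), (7, 5), (7, 7), (7, 8), (7, 10), (7, 13), (7, 15)]
Holes: [(0, 0), (0, 2), (0, 5), (0, 7), (0, 8), (0, 10), (0, 13), (0, 15), (1, 3), (1, 4), (1, 11), (1, 12), (2, 3), (2, 4), (2, 11), (2, 12), (3, 0), (3, 2), (3, 5), (3, 7), (3, 8), (3, 10), (3, 13), (3, 15), (4, 0), (4, 2), (4, 5), (4, 7), (4, 8), (4, 10), (4, 13), (4, 15), (5, 3), (5, 4), (5, 11), (5, 12), (6, 3), (6, 4), (6, 11), (6, 12), (7, 0), (7, 2), (7, 5), (7, 7), (7, 8), (7, 10), (7, 13), (7, 15)]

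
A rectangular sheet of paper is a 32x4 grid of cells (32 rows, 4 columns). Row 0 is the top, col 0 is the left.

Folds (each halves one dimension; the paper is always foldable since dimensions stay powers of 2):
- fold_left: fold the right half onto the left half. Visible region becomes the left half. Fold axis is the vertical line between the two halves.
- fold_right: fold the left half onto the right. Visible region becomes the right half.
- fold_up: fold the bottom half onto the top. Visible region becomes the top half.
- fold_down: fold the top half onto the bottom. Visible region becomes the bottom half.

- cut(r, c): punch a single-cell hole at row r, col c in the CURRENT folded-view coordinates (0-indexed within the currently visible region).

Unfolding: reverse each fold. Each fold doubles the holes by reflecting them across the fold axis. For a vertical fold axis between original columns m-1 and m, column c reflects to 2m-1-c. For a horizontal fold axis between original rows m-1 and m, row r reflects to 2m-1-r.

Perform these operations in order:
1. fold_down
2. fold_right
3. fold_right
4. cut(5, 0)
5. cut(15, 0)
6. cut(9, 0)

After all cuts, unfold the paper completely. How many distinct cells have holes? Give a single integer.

Op 1 fold_down: fold axis h@16; visible region now rows[16,32) x cols[0,4) = 16x4
Op 2 fold_right: fold axis v@2; visible region now rows[16,32) x cols[2,4) = 16x2
Op 3 fold_right: fold axis v@3; visible region now rows[16,32) x cols[3,4) = 16x1
Op 4 cut(5, 0): punch at orig (21,3); cuts so far [(21, 3)]; region rows[16,32) x cols[3,4) = 16x1
Op 5 cut(15, 0): punch at orig (31,3); cuts so far [(21, 3), (31, 3)]; region rows[16,32) x cols[3,4) = 16x1
Op 6 cut(9, 0): punch at orig (25,3); cuts so far [(21, 3), (25, 3), (31, 3)]; region rows[16,32) x cols[3,4) = 16x1
Unfold 1 (reflect across v@3): 6 holes -> [(21, 2), (21, 3), (25, 2), (25, 3), (31, 2), (31, 3)]
Unfold 2 (reflect across v@2): 12 holes -> [(21, 0), (21, 1), (21, 2), (21, 3), (25, 0), (25, 1), (25, 2), (25, 3), (31, 0), (31, 1), (31, 2), (31, 3)]
Unfold 3 (reflect across h@16): 24 holes -> [(0, 0), (0, 1), (0, 2), (0, 3), (6, 0), (6, 1), (6, 2), (6, 3), (10, 0), (10, 1), (10, 2), (10, 3), (21, 0), (21, 1), (21, 2), (21, 3), (25, 0), (25, 1), (25, 2), (25, 3), (31, 0), (31, 1), (31, 2), (31, 3)]

Answer: 24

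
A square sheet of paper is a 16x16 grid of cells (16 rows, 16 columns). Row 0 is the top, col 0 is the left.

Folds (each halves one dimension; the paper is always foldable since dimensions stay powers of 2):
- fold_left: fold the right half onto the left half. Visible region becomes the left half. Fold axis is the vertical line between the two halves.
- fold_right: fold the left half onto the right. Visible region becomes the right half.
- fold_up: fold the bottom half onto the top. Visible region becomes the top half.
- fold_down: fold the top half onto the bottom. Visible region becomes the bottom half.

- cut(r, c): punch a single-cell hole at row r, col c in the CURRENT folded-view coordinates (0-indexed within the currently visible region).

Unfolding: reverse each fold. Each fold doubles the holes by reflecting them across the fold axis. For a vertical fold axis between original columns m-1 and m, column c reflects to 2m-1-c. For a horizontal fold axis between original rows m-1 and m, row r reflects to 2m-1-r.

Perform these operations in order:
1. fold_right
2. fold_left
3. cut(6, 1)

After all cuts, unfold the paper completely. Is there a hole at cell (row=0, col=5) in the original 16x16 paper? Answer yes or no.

Op 1 fold_right: fold axis v@8; visible region now rows[0,16) x cols[8,16) = 16x8
Op 2 fold_left: fold axis v@12; visible region now rows[0,16) x cols[8,12) = 16x4
Op 3 cut(6, 1): punch at orig (6,9); cuts so far [(6, 9)]; region rows[0,16) x cols[8,12) = 16x4
Unfold 1 (reflect across v@12): 2 holes -> [(6, 9), (6, 14)]
Unfold 2 (reflect across v@8): 4 holes -> [(6, 1), (6, 6), (6, 9), (6, 14)]
Holes: [(6, 1), (6, 6), (6, 9), (6, 14)]

Answer: no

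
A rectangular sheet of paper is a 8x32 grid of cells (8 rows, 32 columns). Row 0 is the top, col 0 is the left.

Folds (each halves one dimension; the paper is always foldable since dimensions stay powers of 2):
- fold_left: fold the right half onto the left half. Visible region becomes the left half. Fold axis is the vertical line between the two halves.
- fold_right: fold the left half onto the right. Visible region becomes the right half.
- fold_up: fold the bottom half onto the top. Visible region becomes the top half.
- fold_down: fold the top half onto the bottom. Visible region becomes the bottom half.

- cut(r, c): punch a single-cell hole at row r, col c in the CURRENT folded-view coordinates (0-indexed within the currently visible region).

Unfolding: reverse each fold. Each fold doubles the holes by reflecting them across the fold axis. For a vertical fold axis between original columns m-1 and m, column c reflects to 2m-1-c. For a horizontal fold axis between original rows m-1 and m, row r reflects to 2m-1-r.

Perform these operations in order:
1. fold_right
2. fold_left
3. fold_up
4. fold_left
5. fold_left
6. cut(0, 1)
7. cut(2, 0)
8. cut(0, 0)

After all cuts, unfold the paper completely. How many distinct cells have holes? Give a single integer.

Answer: 96

Derivation:
Op 1 fold_right: fold axis v@16; visible region now rows[0,8) x cols[16,32) = 8x16
Op 2 fold_left: fold axis v@24; visible region now rows[0,8) x cols[16,24) = 8x8
Op 3 fold_up: fold axis h@4; visible region now rows[0,4) x cols[16,24) = 4x8
Op 4 fold_left: fold axis v@20; visible region now rows[0,4) x cols[16,20) = 4x4
Op 5 fold_left: fold axis v@18; visible region now rows[0,4) x cols[16,18) = 4x2
Op 6 cut(0, 1): punch at orig (0,17); cuts so far [(0, 17)]; region rows[0,4) x cols[16,18) = 4x2
Op 7 cut(2, 0): punch at orig (2,16); cuts so far [(0, 17), (2, 16)]; region rows[0,4) x cols[16,18) = 4x2
Op 8 cut(0, 0): punch at orig (0,16); cuts so far [(0, 16), (0, 17), (2, 16)]; region rows[0,4) x cols[16,18) = 4x2
Unfold 1 (reflect across v@18): 6 holes -> [(0, 16), (0, 17), (0, 18), (0, 19), (2, 16), (2, 19)]
Unfold 2 (reflect across v@20): 12 holes -> [(0, 16), (0, 17), (0, 18), (0, 19), (0, 20), (0, 21), (0, 22), (0, 23), (2, 16), (2, 19), (2, 20), (2, 23)]
Unfold 3 (reflect across h@4): 24 holes -> [(0, 16), (0, 17), (0, 18), (0, 19), (0, 20), (0, 21), (0, 22), (0, 23), (2, 16), (2, 19), (2, 20), (2, 23), (5, 16), (5, 19), (5, 20), (5, 23), (7, 16), (7, 17), (7, 18), (7, 19), (7, 20), (7, 21), (7, 22), (7, 23)]
Unfold 4 (reflect across v@24): 48 holes -> [(0, 16), (0, 17), (0, 18), (0, 19), (0, 20), (0, 21), (0, 22), (0, 23), (0, 24), (0, 25), (0, 26), (0, 27), (0, 28), (0, 29), (0, 30), (0, 31), (2, 16), (2, 19), (2, 20), (2, 23), (2, 24), (2, 27), (2, 28), (2, 31), (5, 16), (5, 19), (5, 20), (5, 23), (5, 24), (5, 27), (5, 28), (5, 31), (7, 16), (7, 17), (7, 18), (7, 19), (7, 20), (7, 21), (7, 22), (7, 23), (7, 24), (7, 25), (7, 26), (7, 27), (7, 28), (7, 29), (7, 30), (7, 31)]
Unfold 5 (reflect across v@16): 96 holes -> [(0, 0), (0, 1), (0, 2), (0, 3), (0, 4), (0, 5), (0, 6), (0, 7), (0, 8), (0, 9), (0, 10), (0, 11), (0, 12), (0, 13), (0, 14), (0, 15), (0, 16), (0, 17), (0, 18), (0, 19), (0, 20), (0, 21), (0, 22), (0, 23), (0, 24), (0, 25), (0, 26), (0, 27), (0, 28), (0, 29), (0, 30), (0, 31), (2, 0), (2, 3), (2, 4), (2, 7), (2, 8), (2, 11), (2, 12), (2, 15), (2, 16), (2, 19), (2, 20), (2, 23), (2, 24), (2, 27), (2, 28), (2, 31), (5, 0), (5, 3), (5, 4), (5, 7), (5, 8), (5, 11), (5, 12), (5, 15), (5, 16), (5, 19), (5, 20), (5, 23), (5, 24), (5, 27), (5, 28), (5, 31), (7, 0), (7, 1), (7, 2), (7, 3), (7, 4), (7, 5), (7, 6), (7, 7), (7, 8), (7, 9), (7, 10), (7, 11), (7, 12), (7, 13), (7, 14), (7, 15), (7, 16), (7, 17), (7, 18), (7, 19), (7, 20), (7, 21), (7, 22), (7, 23), (7, 24), (7, 25), (7, 26), (7, 27), (7, 28), (7, 29), (7, 30), (7, 31)]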